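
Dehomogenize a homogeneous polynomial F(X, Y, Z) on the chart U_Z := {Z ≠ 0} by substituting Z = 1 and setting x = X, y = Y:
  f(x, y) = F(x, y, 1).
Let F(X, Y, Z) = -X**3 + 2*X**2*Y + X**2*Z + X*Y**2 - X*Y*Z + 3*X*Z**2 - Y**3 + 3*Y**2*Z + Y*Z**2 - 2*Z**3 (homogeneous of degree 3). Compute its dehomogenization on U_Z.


f(x, y) = -x**3 + 2*x**2*y + x**2 + x*y**2 - x*y + 3*x - y**3 + 3*y**2 + y - 2

On U_Z we set Z = 1. Each monomial c·X^i·Y^j·Z^k in F becomes c·x^i·y^j·1^k = c·x^i·y^j.
Substituting Z = 1: F(X, Y, 1) = -x**3 + 2*x**2*y + x**2 + x*y**2 - x*y + 3*x - y**3 + 3*y**2 + y - 2.
Note: deg(f) ≤ deg(F) = 3; strict inequality happens when F is divisible by Z (lost terms).


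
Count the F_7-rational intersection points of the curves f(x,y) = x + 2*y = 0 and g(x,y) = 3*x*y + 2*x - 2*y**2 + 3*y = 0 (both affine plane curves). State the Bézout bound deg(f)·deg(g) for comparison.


Common zeros: {(0, 0), (2, 6)}; count = 2; Bézout bound = 2.

deg(f) = 1, deg(g) = 2, so Bézout bound = 2.
Scan x ∈ F_7. For each x, list the y ∈ F_7 with f(x, y) ≡ 0 and those with g(x, y) ≡ 0 (mod 7); the common zeros in that column are the intersection.
  x = 0: f ≡ 0 at y ∈ {0}; g ≡ 0 at y ∈ {0, 5}; common: {0}.
  x = 1: f ≡ 0 at y ∈ {3}; g ≡ 0 at y ∈ ∅; common: ∅.
  x = 2: f ≡ 0 at y ∈ {6}; g ≡ 0 at y ∈ {2, 6}; common: {6}.
  x = 3: f ≡ 0 at y ∈ {2}; g ≡ 0 at y ∈ ∅; common: ∅.
  x = 4: f ≡ 0 at y ∈ {5}; g ≡ 0 at y ∈ {1, 3}; common: ∅.
  x = 5: f ≡ 0 at y ∈ {1}; g ≡ 0 at y ∈ ∅; common: ∅.
  x = 6: f ≡ 0 at y ∈ {4}; g ≡ 0 at y ∈ ∅; common: ∅.
Collecting: common zeros = {(0, 0), (2, 6)}, so the count is 2.
Comparison with the Bézout bound: 2 ≤ 2 = deg(f)·deg(g), as expected for curves with no common component (the bound is attained).


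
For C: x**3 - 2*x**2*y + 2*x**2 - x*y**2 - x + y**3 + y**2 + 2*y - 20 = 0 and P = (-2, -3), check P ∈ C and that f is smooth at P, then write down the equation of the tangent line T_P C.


Tangent line at P: -30*x + 3*y - 51 = 0.

Step 1: f(-2, -3) = 0, so P lies on C.
Step 2: partial derivatives
  f_x(x, y) = 3*x**2 - 4*x*y + 4*x - y**2 - 1, f_y(x, y) = -2*x**2 - 2*x*y + 3*y**2 + 2*y + 2.
  f_x(P) = -30, f_y(P) = 3 (gradient nonzero, so P is smooth).
Step 3: tangent line at P: -30·(x − -2) + 3·(y − -3) = 0.
Expanding: -30*x + 3*y - 51 = 0.


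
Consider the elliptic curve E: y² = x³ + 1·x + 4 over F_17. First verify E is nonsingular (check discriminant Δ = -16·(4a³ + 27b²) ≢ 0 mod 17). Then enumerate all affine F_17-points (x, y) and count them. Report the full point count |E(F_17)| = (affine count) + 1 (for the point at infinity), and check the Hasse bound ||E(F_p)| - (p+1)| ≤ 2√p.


Affine points = {(0, 2), (0, 15), (3, 0), (4, 2), (4, 15), (5, 7), (5, 10), (13, 2), (13, 15), (14, 5), (14, 12), (16, 6), (16, 11)}; affine count = 13; |E(F_17)| = 14.

Discriminant check: Δ ∝ 4a³ + 27b² = 4·1³ + 27·4² = 4·1 + 27·16 ≡ 11 (mod 17). Nonzero ⇒ E is nonsingular.
For each x ∈ F_17, compute rhs = x³ + 1·x + 4 mod 17, then count y ∈ F_17 with y² ≡ rhs.
  x = 0: rhs = 4, matching y values: 2, 15 (2 points).
  x = 1: rhs = 6, matching y values: none (0 points).
  x = 2: rhs = 14, matching y values: none (0 points).
  x = 3: rhs = 0, matching y values: 0 (1 points).
  x = 4: rhs = 4, matching y values: 2, 15 (2 points).
  x = 5: rhs = 15, matching y values: 7, 10 (2 points).
  x = 6: rhs = 5, matching y values: none (0 points).
  x = 7: rhs = 14, matching y values: none (0 points).
  x = 8: rhs = 14, matching y values: none (0 points).
  x = 9: rhs = 11, matching y values: none (0 points).
  x = 10: rhs = 11, matching y values: none (0 points).
  x = 11: rhs = 3, matching y values: none (0 points).
  x = 12: rhs = 10, matching y values: none (0 points).
  x = 13: rhs = 4, matching y values: 2, 15 (2 points).
  x = 14: rhs = 8, matching y values: 5, 12 (2 points).
  x = 15: rhs = 11, matching y values: none (0 points).
  x = 16: rhs = 2, matching y values: 6, 11 (2 points).
Total affine count: 13.
Full point count |E(F_17)| = 13 + 1 = 14.
Hasse bound: |14 − (17+1)| = |-4| = 4 ≤ 2√17 ≈ 8.2462 ✓.


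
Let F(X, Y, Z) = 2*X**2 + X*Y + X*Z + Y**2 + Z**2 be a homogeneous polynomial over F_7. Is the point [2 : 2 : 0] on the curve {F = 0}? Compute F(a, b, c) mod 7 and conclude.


F(2,2,0) ≡ 2 (mod 7); P is NOT on the curve.

Evaluate F(2, 2, 0) term-by-term (mod 7).
  2*X**2 ↦ 2·4·1·1 = 8
  X*Y ↦ 1·2·2·1 = 4
  X*Z ↦ 1·2·1·0 = 0
  Y**2 ↦ 1·1·4·1 = 4
  Z**2 ↦ 1·1·1·0 = 0
Sum: F(2, 2, 0) = (8) + (4) + (0) + (4) + (0) = 16.
Reducing mod 7: 16 ≡ 2 (mod 7).
Since F(a, b, c) ≡ 2 ≠ 0 (mod 7), P does NOT lie on the curve.


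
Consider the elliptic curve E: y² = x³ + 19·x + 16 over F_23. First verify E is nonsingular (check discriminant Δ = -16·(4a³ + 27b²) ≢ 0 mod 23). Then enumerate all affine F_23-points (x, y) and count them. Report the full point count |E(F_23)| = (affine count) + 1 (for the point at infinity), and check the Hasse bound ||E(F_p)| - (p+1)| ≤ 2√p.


Affine points = {(0, 4), (0, 19), (1, 6), (1, 17), (2, 4), (2, 19), (3, 10), (3, 13), (4, 8), (4, 15), (5, 11), (5, 12), (6, 1), (6, 22), (7, 3), (7, 20), (8, 6), (8, 17), (14, 6), (14, 17), (16, 0), (17, 10), (17, 13), (18, 7), (18, 16), (20, 1), (20, 22), (21, 4), (21, 19)}; affine count = 29; |E(F_23)| = 30.

Discriminant check: Δ ∝ 4a³ + 27b² = 4·19³ + 27·16² = 4·6859 + 27·256 ≡ 9 (mod 23). Nonzero ⇒ E is nonsingular.
For each x ∈ F_23, compute rhs = x³ + 19·x + 16 mod 23, then count y ∈ F_23 with y² ≡ rhs.
  x = 0: rhs = 16, matching y values: 4, 19 (2 points).
  x = 1: rhs = 13, matching y values: 6, 17 (2 points).
  x = 2: rhs = 16, matching y values: 4, 19 (2 points).
  x = 3: rhs = 8, matching y values: 10, 13 (2 points).
  x = 4: rhs = 18, matching y values: 8, 15 (2 points).
  x = 5: rhs = 6, matching y values: 11, 12 (2 points).
  x = 6: rhs = 1, matching y values: 1, 22 (2 points).
  x = 7: rhs = 9, matching y values: 3, 20 (2 points).
  x = 8: rhs = 13, matching y values: 6, 17 (2 points).
  x = 9: rhs = 19, matching y values: none (0 points).
  x = 10: rhs = 10, matching y values: none (0 points).
  x = 11: rhs = 15, matching y values: none (0 points).
  x = 12: rhs = 17, matching y values: none (0 points).
  x = 13: rhs = 22, matching y values: none (0 points).
  x = 14: rhs = 13, matching y values: 6, 17 (2 points).
  x = 15: rhs = 19, matching y values: none (0 points).
  x = 16: rhs = 0, matching y values: 0 (1 points).
  x = 17: rhs = 8, matching y values: 10, 13 (2 points).
  x = 18: rhs = 3, matching y values: 7, 16 (2 points).
  x = 19: rhs = 14, matching y values: none (0 points).
  x = 20: rhs = 1, matching y values: 1, 22 (2 points).
  x = 21: rhs = 16, matching y values: 4, 19 (2 points).
  x = 22: rhs = 19, matching y values: none (0 points).
Total affine count: 29.
Full point count |E(F_23)| = 29 + 1 = 30.
Hasse bound: |30 − (23+1)| = |6| = 6 ≤ 2√23 ≈ 9.5917 ✓.


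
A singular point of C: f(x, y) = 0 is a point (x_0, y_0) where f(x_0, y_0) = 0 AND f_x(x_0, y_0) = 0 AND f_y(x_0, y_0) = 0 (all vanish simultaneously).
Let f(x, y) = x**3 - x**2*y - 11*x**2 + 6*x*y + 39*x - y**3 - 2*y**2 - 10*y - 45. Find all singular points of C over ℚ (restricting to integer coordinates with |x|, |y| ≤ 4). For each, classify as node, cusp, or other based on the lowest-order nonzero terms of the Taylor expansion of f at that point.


Singular points: {(3, -1)}; classification: node.

Compute partial derivatives:
  f_x = 3*x**2 - 2*x*y - 22*x + 6*y + 39.
  f_y = -x**2 + 6*x - 3*y**2 - 4*y - 10.
Scan x_0 ∈ {−4, ..., 4}. For each x_0, f_y(x_0, y) is a polynomial in y; find its integer roots y ∈ {−4, ..., 4}, then test f_x and f at those candidates.
  x = -4: f_y(-4, y) = -3*y**2 - 4*y - 50; no integer root y with |y| ≤ 4.
  x = -3: f_y(-3, y) = -3*y**2 - 4*y - 37; no integer root y with |y| ≤ 4.
  x = -2: f_y(-2, y) = -3*y**2 - 4*y - 26; no integer root y with |y| ≤ 4.
  x = -1: f_y(-1, y) = -3*y**2 - 4*y - 17; no integer root y with |y| ≤ 4.
  x = 0: f_y(0, y) = -3*y**2 - 4*y - 10; no integer root y with |y| ≤ 4.
  x = 1: f_y(1, y) = -3*y**2 - 4*y - 5; no integer root y with |y| ≤ 4.
  x = 2: f_y(2, y) = -3*y**2 - 4*y - 2; no integer root y with |y| ≤ 4.
  x = 3: f_y(3, y) = -3*y**2 - 4*y - 1; vanishes at y ∈ {-1}. (3, -1): f_x = 0, f = 0 — SINGULAR.
  x = 4: f_y(4, y) = -3*y**2 - 4*y - 2; no integer root y with |y| ≤ 4.
Only singular point on the grid: (3, -1).
Classify: substitute x = 3 + u, y = -1 + v and expand: f = u**3 - u**2*v - u**2 - v**3 + v**2.
No constant or linear terms (consistent with a singular point). Quadratic part: -u**2 + v**2. Cubic part: u**3 - u**2*v - v**3.
The quadratic part v**2 - u**2 = (v − u)(v + u) splits into two distinct linear factors, so there are two distinct tangent lines y − -1 = ±(x − 3) — this is a node (ordinary double point).
Classification: node.


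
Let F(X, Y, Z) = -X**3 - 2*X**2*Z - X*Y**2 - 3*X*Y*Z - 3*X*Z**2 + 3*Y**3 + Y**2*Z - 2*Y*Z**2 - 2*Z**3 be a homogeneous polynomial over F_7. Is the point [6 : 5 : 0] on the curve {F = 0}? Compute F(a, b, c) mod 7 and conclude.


F(6,5,0) ≡ 2 (mod 7); P is NOT on the curve.

Evaluate F(6, 5, 0) term-by-term (mod 7).
  -X**3 ↦ -1·216·1·1 = -216
  -2*X**2*Z ↦ -2·36·1·0 = 0
  -X*Y**2 ↦ -1·6·25·1 = -150
  -3*X*Y*Z ↦ -3·6·5·0 = 0
  -3*X*Z**2 ↦ -3·6·1·0 = 0
  3*Y**3 ↦ 3·1·125·1 = 375
  Y**2*Z ↦ 1·1·25·0 = 0
  -2*Y*Z**2 ↦ -2·1·5·0 = 0
  -2*Z**3 ↦ -2·1·1·0 = 0
Sum: F(6, 5, 0) = (-216) + (0) + (-150) + (0) + (0) + (375) + (0) + (0) + (0) = 9.
Reducing mod 7: 9 ≡ 2 (mod 7).
Since F(a, b, c) ≡ 2 ≠ 0 (mod 7), P does NOT lie on the curve.


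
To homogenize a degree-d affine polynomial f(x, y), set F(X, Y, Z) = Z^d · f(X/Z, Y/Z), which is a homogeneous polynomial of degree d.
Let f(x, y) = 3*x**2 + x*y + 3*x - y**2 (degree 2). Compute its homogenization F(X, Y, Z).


F(X, Y, Z) = 3*X**2 + X*Y + 3*X*Z - Y**2

deg(f) = 2.
Substitute x = X/Z, y = Y/Z into f, then multiply by Z^2.
  monomial 3·x^2·y^0 ↦ 3·X^2·Y^0·Z^0.
  monomial 1·x^1·y^1 ↦ 1·X^1·Y^1·Z^0.
  monomial 3·x^1·y^0 ↦ 3·X^1·Y^0·Z^1.
  monomial -1·x^0·y^2 ↦ -1·X^0·Y^2·Z^0.
Collecting: F(X, Y, Z) = 3*X**2 + X*Y + 3*X*Z - Y**2.


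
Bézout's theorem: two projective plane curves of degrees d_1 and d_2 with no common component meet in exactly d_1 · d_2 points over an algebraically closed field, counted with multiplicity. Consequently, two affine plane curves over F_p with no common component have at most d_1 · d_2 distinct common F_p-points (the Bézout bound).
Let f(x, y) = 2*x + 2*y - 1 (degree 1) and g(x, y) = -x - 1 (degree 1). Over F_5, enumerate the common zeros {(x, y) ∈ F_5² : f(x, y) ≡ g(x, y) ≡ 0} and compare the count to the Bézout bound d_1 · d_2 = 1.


Common zeros: {(4, 4)}; count = 1; Bézout bound = 1.

deg(f) = 1, deg(g) = 1, so Bézout bound = 1.
Scan x ∈ F_5. For each x, list the y ∈ F_5 with f(x, y) ≡ 0 and those with g(x, y) ≡ 0 (mod 5); the common zeros in that column are the intersection.
  x = 0: f ≡ 0 at y ∈ {3}; g ≡ 0 at y ∈ ∅; common: ∅.
  x = 1: f ≡ 0 at y ∈ {2}; g ≡ 0 at y ∈ ∅; common: ∅.
  x = 2: f ≡ 0 at y ∈ {1}; g ≡ 0 at y ∈ ∅; common: ∅.
  x = 3: f ≡ 0 at y ∈ {0}; g ≡ 0 at y ∈ ∅; common: ∅.
  x = 4: f ≡ 0 at y ∈ {4}; g ≡ 0 at y ∈ {0, 1, 2, 3, 4}; common: {4}.
Collecting: common zeros = {(4, 4)}, so the count is 1.
Comparison with the Bézout bound: 1 ≤ 1 = deg(f)·deg(g), as expected for curves with no common component (the bound is attained).


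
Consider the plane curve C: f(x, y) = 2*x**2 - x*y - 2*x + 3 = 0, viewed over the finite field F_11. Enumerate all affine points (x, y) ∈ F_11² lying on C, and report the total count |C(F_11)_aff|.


Affine F_11-points: {(1, 3), (2, 9), (3, 5), (4, 4), (5, 2), (6, 5), (7, 3), (8, 2), (9, 9), (10, 4)}; count = 10.

For each of the 121 pairs (x, y) ∈ F_11², evaluate f(x, y) mod 11. Record the zeros.
  x = 0: [0↦3, 1↦3, 2↦3, 3↦3, 4↦3, 5↦3, 6↦3, 7↦3, 8↦3, 9↦3, 10↦3]  zeros at y ∈ ∅
  x = 1: [0↦3, 1↦2, 2↦1, 3↦0, 4↦10, 5↦9, 6↦8, 7↦7, 8↦6, 9↦5, 10↦4]  zeros at y ∈ {3}
  x = 2: [0↦7, 1↦5, 2↦3, 3↦1, 4↦10, 5↦8, 6↦6, 7↦4, 8↦2, 9↦0, 10↦9]  zeros at y ∈ {9}
  x = 3: [0↦4, 1↦1, 2↦9, 3↦6, 4↦3, 5↦0, 6↦8, 7↦5, 8↦2, 9↦10, 10↦7]  zeros at y ∈ {5}
  x = 4: [0↦5, 1↦1, 2↦8, 3↦4, 4↦0, 5↦7, 6↦3, 7↦10, 8↦6, 9↦2, 10↦9]  zeros at y ∈ {4}
  x = 5: [0↦10, 1↦5, 2↦0, 3↦6, 4↦1, 5↦7, 6↦2, 7↦8, 8↦3, 9↦9, 10↦4]  zeros at y ∈ {2}
  x = 6: [0↦8, 1↦2, 2↦7, 3↦1, 4↦6, 5↦0, 6↦5, 7↦10, 8↦4, 9↦9, 10↦3]  zeros at y ∈ {5}
  x = 7: [0↦10, 1↦3, 2↦7, 3↦0, 4↦4, 5↦8, 6↦1, 7↦5, 8↦9, 9↦2, 10↦6]  zeros at y ∈ {3}
  x = 8: [0↦5, 1↦8, 2↦0, 3↦3, 4↦6, 5↦9, 6↦1, 7↦4, 8↦7, 9↦10, 10↦2]  zeros at y ∈ {2}
  x = 9: [0↦4, 1↦6, 2↦8, 3↦10, 4↦1, 5↦3, 6↦5, 7↦7, 8↦9, 9↦0, 10↦2]  zeros at y ∈ {9}
  x = 10: [0↦7, 1↦8, 2↦9, 3↦10, 4↦0, 5↦1, 6↦2, 7↦3, 8↦4, 9↦5, 10↦6]  zeros at y ∈ {4}
Collecting zeros: affine points = {(1, 3), (2, 9), (3, 5), (4, 4), (5, 2), (6, 5), (7, 3), (8, 2), (9, 9), (10, 4)}.
Total count |C(F_11)_aff| = 10.


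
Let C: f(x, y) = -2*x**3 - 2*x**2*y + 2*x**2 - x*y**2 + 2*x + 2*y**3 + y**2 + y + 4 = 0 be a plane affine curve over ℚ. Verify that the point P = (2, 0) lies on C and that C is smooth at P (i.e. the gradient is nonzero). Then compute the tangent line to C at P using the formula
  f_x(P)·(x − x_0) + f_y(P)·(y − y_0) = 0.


Tangent line at P: -14*x - 7*y + 28 = 0.

Step 1: f(2, 0) = 0, so P lies on C.
Step 2: partial derivatives
  f_x(x, y) = -6*x**2 - 4*x*y + 4*x - y**2 + 2, f_y(x, y) = -2*x**2 - 2*x*y + 6*y**2 + 2*y + 1.
  f_x(P) = -14, f_y(P) = -7 (gradient nonzero, so P is smooth).
Step 3: tangent line at P: -14·(x − 2) + -7·(y − 0) = 0.
Expanding: -14*x - 7*y + 28 = 0.


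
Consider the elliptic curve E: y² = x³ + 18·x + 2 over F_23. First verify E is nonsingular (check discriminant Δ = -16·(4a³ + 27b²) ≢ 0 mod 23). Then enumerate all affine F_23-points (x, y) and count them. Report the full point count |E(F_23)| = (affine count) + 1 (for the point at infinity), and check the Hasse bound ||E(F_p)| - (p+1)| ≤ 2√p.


Affine points = {(0, 5), (0, 18), (2, 0), (4, 0), (6, 2), (6, 21), (10, 3), (10, 20), (11, 6), (11, 17), (13, 8), (13, 15), (14, 10), (14, 13), (15, 6), (15, 17), (16, 4), (16, 19), (17, 0), (19, 2), (19, 21), (20, 6), (20, 17), (21, 2), (21, 21), (22, 11), (22, 12)}; affine count = 27; |E(F_23)| = 28.

Discriminant check: Δ ∝ 4a³ + 27b² = 4·18³ + 27·2² = 4·5832 + 27·4 ≡ 22 (mod 23). Nonzero ⇒ E is nonsingular.
For each x ∈ F_23, compute rhs = x³ + 18·x + 2 mod 23, then count y ∈ F_23 with y² ≡ rhs.
  x = 0: rhs = 2, matching y values: 5, 18 (2 points).
  x = 1: rhs = 21, matching y values: none (0 points).
  x = 2: rhs = 0, matching y values: 0 (1 points).
  x = 3: rhs = 14, matching y values: none (0 points).
  x = 4: rhs = 0, matching y values: 0 (1 points).
  x = 5: rhs = 10, matching y values: none (0 points).
  x = 6: rhs = 4, matching y values: 2, 21 (2 points).
  x = 7: rhs = 11, matching y values: none (0 points).
  x = 8: rhs = 14, matching y values: none (0 points).
  x = 9: rhs = 19, matching y values: none (0 points).
  x = 10: rhs = 9, matching y values: 3, 20 (2 points).
  x = 11: rhs = 13, matching y values: 6, 17 (2 points).
  x = 12: rhs = 14, matching y values: none (0 points).
  x = 13: rhs = 18, matching y values: 8, 15 (2 points).
  x = 14: rhs = 8, matching y values: 10, 13 (2 points).
  x = 15: rhs = 13, matching y values: 6, 17 (2 points).
  x = 16: rhs = 16, matching y values: 4, 19 (2 points).
  x = 17: rhs = 0, matching y values: 0 (1 points).
  x = 18: rhs = 17, matching y values: none (0 points).
  x = 19: rhs = 4, matching y values: 2, 21 (2 points).
  x = 20: rhs = 13, matching y values: 6, 17 (2 points).
  x = 21: rhs = 4, matching y values: 2, 21 (2 points).
  x = 22: rhs = 6, matching y values: 11, 12 (2 points).
Total affine count: 27.
Full point count |E(F_23)| = 27 + 1 = 28.
Hasse bound: |28 − (23+1)| = |4| = 4 ≤ 2√23 ≈ 9.5917 ✓.


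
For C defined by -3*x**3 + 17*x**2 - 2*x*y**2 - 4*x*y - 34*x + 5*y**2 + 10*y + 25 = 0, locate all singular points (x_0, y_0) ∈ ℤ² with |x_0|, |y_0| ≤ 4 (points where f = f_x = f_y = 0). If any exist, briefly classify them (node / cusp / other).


Singular points: {(2, -1)}; classification: node.

Compute partial derivatives:
  f_x = -9*x**2 + 34*x - 2*y**2 - 4*y - 34.
  f_y = -4*x*y - 4*x + 10*y + 10.
Scan x_0 ∈ {−4, ..., 4}. For each x_0, f_y(x_0, y) is a polynomial in y; find its integer roots y ∈ {−4, ..., 4}, then test f_x and f at those candidates.
  x = -4: f_y(-4, y) = 26*y + 26; vanishes at y ∈ {-1}. (-4, -1): f_x = -312 ≠ 0.
  x = -3: f_y(-3, y) = 22*y + 22; vanishes at y ∈ {-1}. (-3, -1): f_x = -215 ≠ 0.
  x = -2: f_y(-2, y) = 18*y + 18; vanishes at y ∈ {-1}. (-2, -1): f_x = -136 ≠ 0.
  x = -1: f_y(-1, y) = 14*y + 14; vanishes at y ∈ {-1}. (-1, -1): f_x = -75 ≠ 0.
  x = 0: f_y(0, y) = 10*y + 10; vanishes at y ∈ {-1}. (0, -1): f_x = -32 ≠ 0.
  x = 1: f_y(1, y) = 6*y + 6; vanishes at y ∈ {-1}. (1, -1): f_x = -7 ≠ 0.
  x = 2: f_y(2, y) = 2*y + 2; vanishes at y ∈ {-1}. (2, -1): f_x = 0, f = 0 — SINGULAR.
  x = 3: f_y(3, y) = -2*y - 2; vanishes at y ∈ {-1}. (3, -1): f_x = -11 ≠ 0.
  x = 4: f_y(4, y) = -6*y - 6; vanishes at y ∈ {-1}. (4, -1): f_x = -40 ≠ 0.
Only singular point on the grid: (2, -1).
Classify: substitute x = 2 + u, y = -1 + v and expand: f = -3*u**3 - u**2 - 2*u*v**2 + v**2.
No constant or linear terms (consistent with a singular point). Quadratic part: -u**2 + v**2. Cubic part: -3*u**3 - 2*u*v**2.
The quadratic part v**2 - u**2 = (v − u)(v + u) splits into two distinct linear factors, so there are two distinct tangent lines y − -1 = ±(x − 2) — this is a node (ordinary double point).
Classification: node.


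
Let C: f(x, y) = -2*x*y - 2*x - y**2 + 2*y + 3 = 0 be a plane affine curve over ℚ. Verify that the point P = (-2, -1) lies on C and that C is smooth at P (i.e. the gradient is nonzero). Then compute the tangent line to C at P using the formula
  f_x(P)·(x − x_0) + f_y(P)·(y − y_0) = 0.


Tangent line at P: 8*y + 8 = 0.

Step 1: f(-2, -1) = 0, so P lies on C.
Step 2: partial derivatives
  f_x(x, y) = -2*y - 2, f_y(x, y) = -2*x - 2*y + 2.
  f_x(P) = 0, f_y(P) = 8 (gradient nonzero, so P is smooth).
Step 3: tangent line at P: 0·(x − -2) + 8·(y − -1) = 0.
Expanding: 8*y + 8 = 0.


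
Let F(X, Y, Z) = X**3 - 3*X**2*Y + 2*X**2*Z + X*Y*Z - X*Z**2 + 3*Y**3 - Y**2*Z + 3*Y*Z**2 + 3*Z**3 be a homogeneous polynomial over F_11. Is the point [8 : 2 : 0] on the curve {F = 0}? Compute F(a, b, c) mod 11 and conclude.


F(8,2,0) ≡ 9 (mod 11); P is NOT on the curve.

Evaluate F(8, 2, 0) term-by-term (mod 11).
  X**3 ↦ 1·512·1·1 = 512
  -3*X**2*Y ↦ -3·64·2·1 = -384
  2*X**2*Z ↦ 2·64·1·0 = 0
  X*Y*Z ↦ 1·8·2·0 = 0
  -X*Z**2 ↦ -1·8·1·0 = 0
  3*Y**3 ↦ 3·1·8·1 = 24
  -Y**2*Z ↦ -1·1·4·0 = 0
  3*Y*Z**2 ↦ 3·1·2·0 = 0
  3*Z**3 ↦ 3·1·1·0 = 0
Sum: F(8, 2, 0) = (512) + (-384) + (0) + (0) + (0) + (24) + (0) + (0) + (0) = 152.
Reducing mod 11: 152 ≡ 9 (mod 11).
Since F(a, b, c) ≡ 9 ≠ 0 (mod 11), P does NOT lie on the curve.


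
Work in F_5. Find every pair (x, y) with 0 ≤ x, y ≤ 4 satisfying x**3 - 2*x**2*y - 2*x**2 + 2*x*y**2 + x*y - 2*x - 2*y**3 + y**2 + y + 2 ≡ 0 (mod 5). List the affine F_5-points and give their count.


Affine F_5-points: {(0, 3), (1, 1), (1, 2), (2, 4), (3, 0)}; count = 5.

For each of the 25 pairs (x, y) ∈ F_5², evaluate f(x, y) mod 5. Record the zeros.
  x = 0: [0↦2, 1↦2, 2↦2, 3↦0, 4↦4]  zeros at y ∈ {3}
  x = 1: [0↦4, 1↦0, 2↦0, 3↦2, 4↦4]  zeros at y ∈ {1, 2}
  x = 2: [0↦3, 1↦1, 2↦2, 3↦4, 4↦0]  zeros at y ∈ {4}
  x = 3: [0↦0, 1↦1, 2↦4, 3↦2, 4↦3]  zeros at y ∈ {0}
  x = 4: [0↦1, 1↦1, 2↦2, 3↦2, 4↦4]  zeros at y ∈ ∅
Collecting zeros: affine points = {(0, 3), (1, 1), (1, 2), (2, 4), (3, 0)}.
Total count |C(F_5)_aff| = 5.


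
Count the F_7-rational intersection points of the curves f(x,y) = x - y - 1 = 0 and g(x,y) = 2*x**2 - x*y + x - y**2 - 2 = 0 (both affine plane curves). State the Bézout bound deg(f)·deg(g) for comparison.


Common zeros: {(6, 5)}; count = 1; Bézout bound = 2.

deg(f) = 1, deg(g) = 2, so Bézout bound = 2.
Scan x ∈ F_7. For each x, list the y ∈ F_7 with f(x, y) ≡ 0 and those with g(x, y) ≡ 0 (mod 7); the common zeros in that column are the intersection.
  x = 0: f ≡ 0 at y ∈ {6}; g ≡ 0 at y ∈ ∅; common: ∅.
  x = 1: f ≡ 0 at y ∈ {0}; g ≡ 0 at y ∈ ∅; common: ∅.
  x = 2: f ≡ 0 at y ∈ {1}; g ≡ 0 at y ∈ {2, 3}; common: ∅.
  x = 3: f ≡ 0 at y ∈ {2}; g ≡ 0 at y ∈ {5, 6}; common: ∅.
  x = 4: f ≡ 0 at y ∈ {3}; g ≡ 0 at y ∈ ∅; common: ∅.
  x = 5: f ≡ 0 at y ∈ {4}; g ≡ 0 at y ∈ ∅; common: ∅.
  x = 6: f ≡ 0 at y ∈ {5}; g ≡ 0 at y ∈ {3, 5}; common: {5}.
Collecting: common zeros = {(6, 5)}, so the count is 1.
Comparison with the Bézout bound: 1 ≤ 2 = deg(f)·deg(g), as expected for curves with no common component (the affine F_7-count falls short of the bound because intersections may lie at infinity, over extension fields, or carry multiplicity).


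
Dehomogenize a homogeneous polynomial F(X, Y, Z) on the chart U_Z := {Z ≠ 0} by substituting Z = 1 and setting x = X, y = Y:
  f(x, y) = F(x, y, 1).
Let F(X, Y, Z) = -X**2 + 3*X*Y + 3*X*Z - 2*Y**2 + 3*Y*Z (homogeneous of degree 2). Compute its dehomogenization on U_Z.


f(x, y) = -x**2 + 3*x*y + 3*x - 2*y**2 + 3*y

On U_Z we set Z = 1. Each monomial c·X^i·Y^j·Z^k in F becomes c·x^i·y^j·1^k = c·x^i·y^j.
Substituting Z = 1: F(X, Y, 1) = -x**2 + 3*x*y + 3*x - 2*y**2 + 3*y.
Note: deg(f) ≤ deg(F) = 2; strict inequality happens when F is divisible by Z (lost terms).


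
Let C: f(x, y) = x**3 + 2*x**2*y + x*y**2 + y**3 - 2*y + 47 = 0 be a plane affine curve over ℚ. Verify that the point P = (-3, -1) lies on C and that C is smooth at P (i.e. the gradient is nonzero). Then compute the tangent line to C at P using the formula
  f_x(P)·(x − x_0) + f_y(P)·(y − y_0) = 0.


Tangent line at P: 40*x + 25*y + 145 = 0.

Step 1: f(-3, -1) = 0, so P lies on C.
Step 2: partial derivatives
  f_x(x, y) = 3*x**2 + 4*x*y + y**2, f_y(x, y) = 2*x**2 + 2*x*y + 3*y**2 - 2.
  f_x(P) = 40, f_y(P) = 25 (gradient nonzero, so P is smooth).
Step 3: tangent line at P: 40·(x − -3) + 25·(y − -1) = 0.
Expanding: 40*x + 25*y + 145 = 0.


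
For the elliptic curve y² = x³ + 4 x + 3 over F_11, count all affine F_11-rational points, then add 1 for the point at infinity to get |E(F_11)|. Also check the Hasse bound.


Affine points = {(0, 5), (0, 6), (3, 3), (3, 8), (5, 4), (5, 7), (6, 1), (6, 10), (7, 0), (9, 3), (9, 8), (10, 3), (10, 8)}; affine count = 13; |E(F_11)| = 14.

Discriminant check: Δ ∝ 4a³ + 27b² = 4·4³ + 27·3² = 4·64 + 27·9 ≡ 4 (mod 11). Nonzero ⇒ E is nonsingular.
For each x ∈ F_11, compute rhs = x³ + 4·x + 3 mod 11, then count y ∈ F_11 with y² ≡ rhs.
  x = 0: rhs = 3, matching y values: 5, 6 (2 points).
  x = 1: rhs = 8, matching y values: none (0 points).
  x = 2: rhs = 8, matching y values: none (0 points).
  x = 3: rhs = 9, matching y values: 3, 8 (2 points).
  x = 4: rhs = 6, matching y values: none (0 points).
  x = 5: rhs = 5, matching y values: 4, 7 (2 points).
  x = 6: rhs = 1, matching y values: 1, 10 (2 points).
  x = 7: rhs = 0, matching y values: 0 (1 points).
  x = 8: rhs = 8, matching y values: none (0 points).
  x = 9: rhs = 9, matching y values: 3, 8 (2 points).
  x = 10: rhs = 9, matching y values: 3, 8 (2 points).
Total affine count: 13.
Full point count |E(F_11)| = 13 + 1 = 14.
Hasse bound: |14 − (11+1)| = |2| = 2 ≤ 2√11 ≈ 6.6332 ✓.


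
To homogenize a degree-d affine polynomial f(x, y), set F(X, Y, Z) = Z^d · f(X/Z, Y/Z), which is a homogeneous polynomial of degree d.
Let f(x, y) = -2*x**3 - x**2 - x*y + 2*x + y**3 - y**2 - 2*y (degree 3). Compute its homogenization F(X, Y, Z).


F(X, Y, Z) = -2*X**3 - X**2*Z - X*Y*Z + 2*X*Z**2 + Y**3 - Y**2*Z - 2*Y*Z**2

deg(f) = 3.
Substitute x = X/Z, y = Y/Z into f, then multiply by Z^3.
  monomial -2·x^3·y^0 ↦ -2·X^3·Y^0·Z^0.
  monomial -1·x^2·y^0 ↦ -1·X^2·Y^0·Z^1.
  monomial -1·x^1·y^1 ↦ -1·X^1·Y^1·Z^1.
  monomial 2·x^1·y^0 ↦ 2·X^1·Y^0·Z^2.
  monomial 1·x^0·y^3 ↦ 1·X^0·Y^3·Z^0.
  monomial -1·x^0·y^2 ↦ -1·X^0·Y^2·Z^1.
  monomial -2·x^0·y^1 ↦ -2·X^0·Y^1·Z^2.
Collecting: F(X, Y, Z) = -2*X**3 - X**2*Z - X*Y*Z + 2*X*Z**2 + Y**3 - Y**2*Z - 2*Y*Z**2.


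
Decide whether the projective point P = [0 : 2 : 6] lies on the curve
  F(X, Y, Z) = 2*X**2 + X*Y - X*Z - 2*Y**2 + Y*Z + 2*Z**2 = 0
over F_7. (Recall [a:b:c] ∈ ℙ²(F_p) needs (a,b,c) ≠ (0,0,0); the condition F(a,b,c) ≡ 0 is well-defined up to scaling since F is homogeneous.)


F(0,2,6) ≡ 6 (mod 7); P is NOT on the curve.

Evaluate F(0, 2, 6) term-by-term (mod 7).
  2*X**2 ↦ 2·0·1·1 = 0
  X*Y ↦ 1·0·2·1 = 0
  -X*Z ↦ -1·0·1·6 = 0
  -2*Y**2 ↦ -2·1·4·1 = -8
  Y*Z ↦ 1·1·2·6 = 12
  2*Z**2 ↦ 2·1·1·36 = 72
Sum: F(0, 2, 6) = (0) + (0) + (0) + (-8) + (12) + (72) = 76.
Reducing mod 7: 76 ≡ 6 (mod 7).
Since F(a, b, c) ≡ 6 ≠ 0 (mod 7), P does NOT lie on the curve.


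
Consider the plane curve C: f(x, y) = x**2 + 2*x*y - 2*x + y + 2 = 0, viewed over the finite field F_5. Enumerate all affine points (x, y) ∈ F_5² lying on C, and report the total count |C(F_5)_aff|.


Affine F_5-points: {(0, 3), (1, 3), (3, 0), (4, 0)}; count = 4.

For each of the 25 pairs (x, y) ∈ F_5², evaluate f(x, y) mod 5. Record the zeros.
  x = 0: [0↦2, 1↦3, 2↦4, 3↦0, 4↦1]  zeros at y ∈ {3}
  x = 1: [0↦1, 1↦4, 2↦2, 3↦0, 4↦3]  zeros at y ∈ {3}
  x = 2: [0↦2, 1↦2, 2↦2, 3↦2, 4↦2]  zeros at y ∈ ∅
  x = 3: [0↦0, 1↦2, 2↦4, 3↦1, 4↦3]  zeros at y ∈ {0}
  x = 4: [0↦0, 1↦4, 2↦3, 3↦2, 4↦1]  zeros at y ∈ {0}
Collecting zeros: affine points = {(0, 3), (1, 3), (3, 0), (4, 0)}.
Total count |C(F_5)_aff| = 4.


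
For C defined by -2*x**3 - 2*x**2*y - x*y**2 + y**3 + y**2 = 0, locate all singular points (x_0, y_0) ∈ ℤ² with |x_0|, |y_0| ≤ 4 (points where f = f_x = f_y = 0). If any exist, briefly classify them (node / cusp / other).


Singular points: {(0, 0)}; classification: cusp.

Compute partial derivatives:
  f_x = -6*x**2 - 4*x*y - y**2.
  f_y = -2*x**2 - 2*x*y + 3*y**2 + 2*y.
Scan x_0 ∈ {−4, ..., 4}. For each x_0, f_y(x_0, y) is a polynomial in y; find its integer roots y ∈ {−4, ..., 4}, then test f_x and f at those candidates.
  x = -4: f_y(-4, y) = 3*y**2 + 10*y - 32; vanishes at y ∈ {2}. (-4, 2): f_x = -68 ≠ 0.
  x = -3: f_y(-3, y) = 3*y**2 + 8*y - 18; no integer root y with |y| ≤ 4.
  x = -2: f_y(-2, y) = 3*y**2 + 6*y - 8; no integer root y with |y| ≤ 4.
  x = -1: f_y(-1, y) = 3*y**2 + 4*y - 2; no integer root y with |y| ≤ 4.
  x = 0: f_y(0, y) = 3*y**2 + 2*y; vanishes at y ∈ {0}. (0, 0): f_x = 0, f = 0 — SINGULAR.
  x = 1: f_y(1, y) = 3*y**2 - 2; no integer root y with |y| ≤ 4.
  x = 2: f_y(2, y) = 3*y**2 - 2*y - 8; vanishes at y ∈ {2}. (2, 2): f_x = -44 ≠ 0.
  x = 3: f_y(3, y) = 3*y**2 - 4*y - 18; no integer root y with |y| ≤ 4.
  x = 4: f_y(4, y) = 3*y**2 - 6*y - 32; no integer root y with |y| ≤ 4.
Only singular point on the grid: (0, 0).
Classify: substitute x = 0 + u, y = 0 + v and expand: f = -2*u**3 - 2*u**2*v - u*v**2 + v**3 + v**2.
No constant or linear terms (consistent with a singular point). Quadratic part: v**2. Cubic part: -2*u**3 - 2*u**2*v - u*v**2 + v**3.
The quadratic part v**2 is a perfect square, so there is a single (double) tangent line v = 0, i.e. y = 0. Restricting the cubic part to that line (v = 0) leaves -2*u**3 ≠ 0, so f is not divisible by v and the branch is v² ≈ 2*u**3 to lowest order — this is a cusp.
Classification: cusp.


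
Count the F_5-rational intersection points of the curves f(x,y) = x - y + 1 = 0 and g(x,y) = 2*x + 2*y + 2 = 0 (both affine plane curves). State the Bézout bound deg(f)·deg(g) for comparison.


Common zeros: {(4, 0)}; count = 1; Bézout bound = 1.

deg(f) = 1, deg(g) = 1, so Bézout bound = 1.
Scan x ∈ F_5. For each x, list the y ∈ F_5 with f(x, y) ≡ 0 and those with g(x, y) ≡ 0 (mod 5); the common zeros in that column are the intersection.
  x = 0: f ≡ 0 at y ∈ {1}; g ≡ 0 at y ∈ {4}; common: ∅.
  x = 1: f ≡ 0 at y ∈ {2}; g ≡ 0 at y ∈ {3}; common: ∅.
  x = 2: f ≡ 0 at y ∈ {3}; g ≡ 0 at y ∈ {2}; common: ∅.
  x = 3: f ≡ 0 at y ∈ {4}; g ≡ 0 at y ∈ {1}; common: ∅.
  x = 4: f ≡ 0 at y ∈ {0}; g ≡ 0 at y ∈ {0}; common: {0}.
Collecting: common zeros = {(4, 0)}, so the count is 1.
Comparison with the Bézout bound: 1 ≤ 1 = deg(f)·deg(g), as expected for curves with no common component (the bound is attained).


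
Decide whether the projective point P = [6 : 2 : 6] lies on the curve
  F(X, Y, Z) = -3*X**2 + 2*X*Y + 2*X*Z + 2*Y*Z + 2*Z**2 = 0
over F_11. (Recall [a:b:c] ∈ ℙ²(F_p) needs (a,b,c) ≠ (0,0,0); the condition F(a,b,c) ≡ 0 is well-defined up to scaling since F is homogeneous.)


F(6,2,6) ≡ 7 (mod 11); P is NOT on the curve.

Evaluate F(6, 2, 6) term-by-term (mod 11).
  -3*X**2 ↦ -3·36·1·1 = -108
  2*X*Y ↦ 2·6·2·1 = 24
  2*X*Z ↦ 2·6·1·6 = 72
  2*Y*Z ↦ 2·1·2·6 = 24
  2*Z**2 ↦ 2·1·1·36 = 72
Sum: F(6, 2, 6) = (-108) + (24) + (72) + (24) + (72) = 84.
Reducing mod 11: 84 ≡ 7 (mod 11).
Since F(a, b, c) ≡ 7 ≠ 0 (mod 11), P does NOT lie on the curve.


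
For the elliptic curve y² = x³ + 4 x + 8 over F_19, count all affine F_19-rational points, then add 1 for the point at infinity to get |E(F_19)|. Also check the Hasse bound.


Affine points = {(2, 9), (2, 10), (3, 3), (3, 16), (5, 1), (5, 18), (6, 1), (6, 18), (8, 1), (8, 18), (12, 6), (12, 13), (15, 2), (15, 17), (16, 8), (16, 11), (17, 7), (17, 12)}; affine count = 18; |E(F_19)| = 19.

Discriminant check: Δ ∝ 4a³ + 27b² = 4·4³ + 27·8² = 4·64 + 27·64 ≡ 8 (mod 19). Nonzero ⇒ E is nonsingular.
For each x ∈ F_19, compute rhs = x³ + 4·x + 8 mod 19, then count y ∈ F_19 with y² ≡ rhs.
  x = 0: rhs = 8, matching y values: none (0 points).
  x = 1: rhs = 13, matching y values: none (0 points).
  x = 2: rhs = 5, matching y values: 9, 10 (2 points).
  x = 3: rhs = 9, matching y values: 3, 16 (2 points).
  x = 4: rhs = 12, matching y values: none (0 points).
  x = 5: rhs = 1, matching y values: 1, 18 (2 points).
  x = 6: rhs = 1, matching y values: 1, 18 (2 points).
  x = 7: rhs = 18, matching y values: none (0 points).
  x = 8: rhs = 1, matching y values: 1, 18 (2 points).
  x = 9: rhs = 13, matching y values: none (0 points).
  x = 10: rhs = 3, matching y values: none (0 points).
  x = 11: rhs = 15, matching y values: none (0 points).
  x = 12: rhs = 17, matching y values: 6, 13 (2 points).
  x = 13: rhs = 15, matching y values: none (0 points).
  x = 14: rhs = 15, matching y values: none (0 points).
  x = 15: rhs = 4, matching y values: 2, 17 (2 points).
  x = 16: rhs = 7, matching y values: 8, 11 (2 points).
  x = 17: rhs = 11, matching y values: 7, 12 (2 points).
  x = 18: rhs = 3, matching y values: none (0 points).
Total affine count: 18.
Full point count |E(F_19)| = 18 + 1 = 19.
Hasse bound: |19 − (19+1)| = |-1| = 1 ≤ 2√19 ≈ 8.7178 ✓.


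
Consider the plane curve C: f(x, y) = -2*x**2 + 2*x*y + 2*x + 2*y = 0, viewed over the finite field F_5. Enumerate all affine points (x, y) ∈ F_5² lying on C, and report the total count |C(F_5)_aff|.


Affine F_5-points: {(0, 0), (1, 0), (2, 4), (3, 4)}; count = 4.

For each of the 25 pairs (x, y) ∈ F_5², evaluate f(x, y) mod 5. Record the zeros.
  x = 0: [0↦0, 1↦2, 2↦4, 3↦1, 4↦3]  zeros at y ∈ {0}
  x = 1: [0↦0, 1↦4, 2↦3, 3↦2, 4↦1]  zeros at y ∈ {0}
  x = 2: [0↦1, 1↦2, 2↦3, 3↦4, 4↦0]  zeros at y ∈ {4}
  x = 3: [0↦3, 1↦1, 2↦4, 3↦2, 4↦0]  zeros at y ∈ {4}
  x = 4: [0↦1, 1↦1, 2↦1, 3↦1, 4↦1]  zeros at y ∈ ∅
Collecting zeros: affine points = {(0, 0), (1, 0), (2, 4), (3, 4)}.
Total count |C(F_5)_aff| = 4.


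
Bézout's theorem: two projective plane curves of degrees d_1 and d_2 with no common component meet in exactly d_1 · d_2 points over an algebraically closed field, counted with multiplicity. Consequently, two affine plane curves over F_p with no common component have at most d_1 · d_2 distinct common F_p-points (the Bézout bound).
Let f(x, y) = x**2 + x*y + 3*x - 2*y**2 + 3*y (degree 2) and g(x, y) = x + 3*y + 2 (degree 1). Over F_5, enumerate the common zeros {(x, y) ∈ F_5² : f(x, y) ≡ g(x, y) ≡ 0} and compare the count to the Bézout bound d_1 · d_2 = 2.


Common zeros: ∅; count = 0; Bézout bound = 2.

deg(f) = 2, deg(g) = 1, so Bézout bound = 2.
Scan x ∈ F_5. For each x, list the y ∈ F_5 with f(x, y) ≡ 0 and those with g(x, y) ≡ 0 (mod 5); the common zeros in that column are the intersection.
  x = 0: f ≡ 0 at y ∈ {0, 4}; g ≡ 0 at y ∈ {1}; common: ∅.
  x = 1: f ≡ 0 at y ∈ ∅; g ≡ 0 at y ∈ {4}; common: ∅.
  x = 2: f ≡ 0 at y ∈ {0}; g ≡ 0 at y ∈ {2}; common: ∅.
  x = 3: f ≡ 0 at y ∈ {4}; g ≡ 0 at y ∈ {0}; common: ∅.
  x = 4: f ≡ 0 at y ∈ ∅; g ≡ 0 at y ∈ {3}; common: ∅.
Collecting: common zeros = ∅, so the count is 0.
Comparison with the Bézout bound: 0 ≤ 2 = deg(f)·deg(g), as expected for curves with no common component (the affine F_5-count falls short of the bound because intersections may lie at infinity, over extension fields, or carry multiplicity).


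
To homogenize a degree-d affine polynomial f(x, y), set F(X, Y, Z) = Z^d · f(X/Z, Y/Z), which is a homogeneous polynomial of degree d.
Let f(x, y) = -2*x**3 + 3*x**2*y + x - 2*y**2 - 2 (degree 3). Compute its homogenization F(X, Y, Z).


F(X, Y, Z) = -2*X**3 + 3*X**2*Y + X*Z**2 - 2*Y**2*Z - 2*Z**3

deg(f) = 3.
Substitute x = X/Z, y = Y/Z into f, then multiply by Z^3.
  monomial -2·x^3·y^0 ↦ -2·X^3·Y^0·Z^0.
  monomial 3·x^2·y^1 ↦ 3·X^2·Y^1·Z^0.
  monomial 1·x^1·y^0 ↦ 1·X^1·Y^0·Z^2.
  monomial -2·x^0·y^2 ↦ -2·X^0·Y^2·Z^1.
  monomial -2·x^0·y^0 ↦ -2·X^0·Y^0·Z^3.
Collecting: F(X, Y, Z) = -2*X**3 + 3*X**2*Y + X*Z**2 - 2*Y**2*Z - 2*Z**3.


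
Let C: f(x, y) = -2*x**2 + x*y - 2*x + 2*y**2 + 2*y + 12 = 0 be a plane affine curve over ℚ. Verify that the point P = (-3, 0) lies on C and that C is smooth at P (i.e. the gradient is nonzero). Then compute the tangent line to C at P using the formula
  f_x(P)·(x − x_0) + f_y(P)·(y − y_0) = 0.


Tangent line at P: 10*x - y + 30 = 0.

Step 1: f(-3, 0) = 0, so P lies on C.
Step 2: partial derivatives
  f_x(x, y) = -4*x + y - 2, f_y(x, y) = x + 4*y + 2.
  f_x(P) = 10, f_y(P) = -1 (gradient nonzero, so P is smooth).
Step 3: tangent line at P: 10·(x − -3) + -1·(y − 0) = 0.
Expanding: 10*x - y + 30 = 0.


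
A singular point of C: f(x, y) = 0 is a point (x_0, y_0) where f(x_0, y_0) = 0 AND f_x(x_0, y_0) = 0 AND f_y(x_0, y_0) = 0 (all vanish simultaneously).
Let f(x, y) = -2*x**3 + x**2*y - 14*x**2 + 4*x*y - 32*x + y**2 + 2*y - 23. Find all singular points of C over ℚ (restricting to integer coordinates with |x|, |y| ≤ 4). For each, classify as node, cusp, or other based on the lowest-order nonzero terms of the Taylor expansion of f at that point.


Singular points: {(-2, 1)}; classification: node.

Compute partial derivatives:
  f_x = -6*x**2 + 2*x*y - 28*x + 4*y - 32.
  f_y = x**2 + 4*x + 2*y + 2.
Scan x_0 ∈ {−4, ..., 4}. For each x_0, f_y(x_0, y) is a polynomial in y; find its integer roots y ∈ {−4, ..., 4}, then test f_x and f at those candidates.
  x = -4: f_y(-4, y) = 2*y + 2; vanishes at y ∈ {-1}. (-4, -1): f_x = -12 ≠ 0.
  x = -3: f_y(-3, y) = 2*y - 1; no integer root y with |y| ≤ 4.
  x = -2: f_y(-2, y) = 2*y - 2; vanishes at y ∈ {1}. (-2, 1): f_x = 0, f = 0 — SINGULAR.
  x = -1: f_y(-1, y) = 2*y - 1; no integer root y with |y| ≤ 4.
  x = 0: f_y(0, y) = 2*y + 2; vanishes at y ∈ {-1}. (0, -1): f_x = -36 ≠ 0.
  x = 1: f_y(1, y) = 2*y + 7; no integer root y with |y| ≤ 4.
  x = 2: f_y(2, y) = 2*y + 14; no integer root y with |y| ≤ 4.
  x = 3: f_y(3, y) = 2*y + 23; no integer root y with |y| ≤ 4.
  x = 4: f_y(4, y) = 2*y + 34; no integer root y with |y| ≤ 4.
Only singular point on the grid: (-2, 1).
Classify: substitute x = -2 + u, y = 1 + v and expand: f = -2*u**3 + u**2*v - u**2 + v**2.
No constant or linear terms (consistent with a singular point). Quadratic part: -u**2 + v**2. Cubic part: -2*u**3 + u**2*v.
The quadratic part v**2 - u**2 = (v − u)(v + u) splits into two distinct linear factors, so there are two distinct tangent lines y − 1 = ±(x − -2) — this is a node (ordinary double point).
Classification: node.


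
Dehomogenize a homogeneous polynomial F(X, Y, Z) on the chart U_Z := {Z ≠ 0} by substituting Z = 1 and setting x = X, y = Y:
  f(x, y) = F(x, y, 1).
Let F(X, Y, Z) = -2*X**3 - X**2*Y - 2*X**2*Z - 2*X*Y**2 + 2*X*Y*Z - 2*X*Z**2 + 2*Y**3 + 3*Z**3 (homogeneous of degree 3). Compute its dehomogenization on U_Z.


f(x, y) = -2*x**3 - x**2*y - 2*x**2 - 2*x*y**2 + 2*x*y - 2*x + 2*y**3 + 3

On U_Z we set Z = 1. Each monomial c·X^i·Y^j·Z^k in F becomes c·x^i·y^j·1^k = c·x^i·y^j.
Substituting Z = 1: F(X, Y, 1) = -2*x**3 - x**2*y - 2*x**2 - 2*x*y**2 + 2*x*y - 2*x + 2*y**3 + 3.
Note: deg(f) ≤ deg(F) = 3; strict inequality happens when F is divisible by Z (lost terms).


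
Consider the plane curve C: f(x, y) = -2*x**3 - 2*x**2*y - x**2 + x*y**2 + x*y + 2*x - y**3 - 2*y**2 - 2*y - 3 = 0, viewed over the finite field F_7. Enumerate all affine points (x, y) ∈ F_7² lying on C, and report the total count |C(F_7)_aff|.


Affine F_7-points: {(1, 3), (2, 1), (2, 3), (3, 1), (3, 2), (3, 5), (4, 1), (4, 3), (4, 5), (5, 5), (5, 6)}; count = 11.

For each of the 49 pairs (x, y) ∈ F_7², evaluate f(x, y) mod 7. Record the zeros.
  x = 0: [0↦4, 1↦6, 2↦5, 3↦2, 4↦5, 5↦1, 6↦5]  zeros at y ∈ ∅
  x = 1: [0↦3, 1↦5, 2↦6, 3↦0, 4↦2, 5↦6, 6↦6]  zeros at y ∈ {3}
  x = 2: [0↦2, 1↦0, 2↦6, 3↦0, 4↦4, 5↦5, 6↦4]  zeros at y ∈ {1, 3}
  x = 3: [0↦3, 1↦0, 2↦0, 3↦4, 4↦6, 5↦0, 6↦1]  zeros at y ∈ {1, 2, 5}
  x = 4: [0↦1, 1↦0, 2↦4, 3↦0, 4↦3, 5↦0, 6↦6]  zeros at y ∈ {1, 3, 5}
  x = 5: [0↦5, 1↦2, 2↦6, 3↦4, 4↦4, 5↦0, 6↦0]  zeros at y ∈ {5, 6}
  x = 6: [0↦3, 1↦1, 2↦1, 3↦4, 4↦4, 5↦2, 6↦6]  zeros at y ∈ ∅
Collecting zeros: affine points = {(1, 3), (2, 1), (2, 3), (3, 1), (3, 2), (3, 5), (4, 1), (4, 3), (4, 5), (5, 5), (5, 6)}.
Total count |C(F_7)_aff| = 11.


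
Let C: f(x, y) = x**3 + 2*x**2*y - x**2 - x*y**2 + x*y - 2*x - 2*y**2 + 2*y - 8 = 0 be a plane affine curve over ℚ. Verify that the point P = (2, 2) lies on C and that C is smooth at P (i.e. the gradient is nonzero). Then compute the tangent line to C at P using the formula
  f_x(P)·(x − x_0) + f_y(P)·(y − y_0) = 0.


Tangent line at P: 20*x - 4*y - 32 = 0.

Step 1: f(2, 2) = 0, so P lies on C.
Step 2: partial derivatives
  f_x(x, y) = 3*x**2 + 4*x*y - 2*x - y**2 + y - 2, f_y(x, y) = 2*x**2 - 2*x*y + x - 4*y + 2.
  f_x(P) = 20, f_y(P) = -4 (gradient nonzero, so P is smooth).
Step 3: tangent line at P: 20·(x − 2) + -4·(y − 2) = 0.
Expanding: 20*x - 4*y - 32 = 0.


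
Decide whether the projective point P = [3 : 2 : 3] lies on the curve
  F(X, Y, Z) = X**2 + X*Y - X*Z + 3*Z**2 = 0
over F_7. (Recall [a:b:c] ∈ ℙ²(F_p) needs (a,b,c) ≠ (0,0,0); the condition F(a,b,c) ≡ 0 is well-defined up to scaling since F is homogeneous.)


F(3,2,3) ≡ 5 (mod 7); P is NOT on the curve.

Evaluate F(3, 2, 3) term-by-term (mod 7).
  X**2 ↦ 1·9·1·1 = 9
  X*Y ↦ 1·3·2·1 = 6
  -X*Z ↦ -1·3·1·3 = -9
  3*Z**2 ↦ 3·1·1·9 = 27
Sum: F(3, 2, 3) = (9) + (6) + (-9) + (27) = 33.
Reducing mod 7: 33 ≡ 5 (mod 7).
Since F(a, b, c) ≡ 5 ≠ 0 (mod 7), P does NOT lie on the curve.
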